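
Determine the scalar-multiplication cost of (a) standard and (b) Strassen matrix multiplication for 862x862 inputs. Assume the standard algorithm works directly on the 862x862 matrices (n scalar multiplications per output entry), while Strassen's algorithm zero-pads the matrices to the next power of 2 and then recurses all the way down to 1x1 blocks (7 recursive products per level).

Matrix multiplication for 862x862 matrices:

Strassen's algorithm requires power-of-2 dimensions. Pad 862x862 to 1024x1024 (next power of 2).

Standard algorithm: 862^3 = 640503928 multiplications
Strassen's algorithm: 7^(log2(1024)) = 7^10 = 282475249 multiplications
Savings: 640503928 - 282475249 = 358028679 multiplications

Standard: 640503928 multiplications (862^3). Strassen: 282475249 multiplications (7^10, after padding to 1024x1024). Strassen reduces 8 recursive multiplications to 7 at each level.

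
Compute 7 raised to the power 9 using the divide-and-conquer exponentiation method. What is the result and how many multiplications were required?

Computing 7^9 by squaring (build up from 7^1; each line after the first costs one multiplication):

7^1 = 7
7^2 = (7^1)^2 = 7^2 = 49
7^4 = (7^2)^2 = 49^2 = 2401
7^8 = (7^4)^2 = 2401^2 = 5764801
7^9 = 7 * 7^8 = 7 * 5764801 = 40353607

Result: 40353607
Multiplications needed: 4 (4 lines after 7^1)

7^9 = 40353607. Using exponentiation by squaring, this requires 4 multiplications. The key idea: if the exponent is even, square the half-power; if odd, multiply by the base once.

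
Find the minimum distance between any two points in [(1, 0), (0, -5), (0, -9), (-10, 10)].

Computing all pairwise distances among 4 points:

d((1, 0), (0, -5)) = 5.099
d((1, 0), (0, -9)) = 9.0554
d((1, 0), (-10, 10)) = 14.8661
d((0, -5), (0, -9)) = 4.0 <-- minimum
d((0, -5), (-10, 10)) = 18.0278
d((0, -9), (-10, 10)) = 21.4709

Closest pair: (0, -5) and (0, -9) with distance 4.0

The closest pair is (0, -5) and (0, -9) with Euclidean distance 4.0. For 4 points, brute-force pairwise comparison is shown above. For large n, the divide-and-conquer algorithm (sort by x, recurse on halves, check the dividing strip) achieves O(n log n).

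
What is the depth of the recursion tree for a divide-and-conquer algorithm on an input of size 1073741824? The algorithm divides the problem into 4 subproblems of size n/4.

For divide and conquer with division factor 4:

Problem sizes at each level:
Level 0: 1073741824
Level 1: 268435456
Level 2: 67108864
Level 3: 16777216
Level 4: 4194304
Level 5: 1048576
Level 6: 262144
Level 7: 65536
Level 8: 16384
Level 9: 4096
Level 10: 1024
Level 11: 256
Level 12: 64
Level 13: 16
Level 14: 4
Level 15: 1

The root is level 0 and the size-1 base case is level 15 (the tree spans levels 0 through 15, i.e. 16 levels counting the root), so the depth is the number of divisions: log_4(1073741824) = 15

The recursion tree depth is log_4(1073741824) = 15. At each level, the problem size is divided by 4, so it takes 15 divisions to reduce to a base case of size 1. The algorithm makes 4 recursive calls at each level.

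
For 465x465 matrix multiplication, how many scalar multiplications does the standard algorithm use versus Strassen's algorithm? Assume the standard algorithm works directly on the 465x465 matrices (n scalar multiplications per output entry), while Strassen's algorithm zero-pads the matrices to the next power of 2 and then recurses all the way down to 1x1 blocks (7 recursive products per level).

Matrix multiplication for 465x465 matrices:

Strassen's algorithm requires power-of-2 dimensions. Pad 465x465 to 512x512 (next power of 2).

Standard algorithm: 465^3 = 100544625 multiplications
Strassen's algorithm: 7^(log2(512)) = 7^9 = 40353607 multiplications
Savings: 100544625 - 40353607 = 60191018 multiplications

Standard: 100544625 multiplications (465^3). Strassen: 40353607 multiplications (7^9, after padding to 512x512). Strassen reduces 8 recursive multiplications to 7 at each level.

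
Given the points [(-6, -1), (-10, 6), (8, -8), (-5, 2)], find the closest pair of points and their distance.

Computing all pairwise distances among 4 points:

d((-6, -1), (-10, 6)) = 8.0623
d((-6, -1), (8, -8)) = 15.6525
d((-6, -1), (-5, 2)) = 3.1623 <-- minimum
d((-10, 6), (8, -8)) = 22.8035
d((-10, 6), (-5, 2)) = 6.4031
d((8, -8), (-5, 2)) = 16.4012

Closest pair: (-6, -1) and (-5, 2) with distance 3.1623

The closest pair is (-6, -1) and (-5, 2) with Euclidean distance 3.1623. For 4 points, brute-force pairwise comparison is shown above. For large n, the divide-and-conquer algorithm (sort by x, recurse on halves, check the dividing strip) achieves O(n log n).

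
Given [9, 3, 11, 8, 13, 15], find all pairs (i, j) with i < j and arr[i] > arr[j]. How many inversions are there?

Finding inversions in [9, 3, 11, 8, 13, 15]:

(0, 1): arr[0]=9 > arr[1]=3
(0, 3): arr[0]=9 > arr[3]=8
(2, 3): arr[2]=11 > arr[3]=8

Total inversions: 3

The array has 3 inversion(s): (0,1), (0,3), (2,3). Each pair (i,j) satisfies i < j and arr[i] > arr[j].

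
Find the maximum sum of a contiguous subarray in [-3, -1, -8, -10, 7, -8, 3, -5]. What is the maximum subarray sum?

Using Kadane's algorithm on [-3, -1, -8, -10, 7, -8, 3, -5]:

Scanning through the array:
Position 1 (value -1): max_ending_here = -1, max_so_far = -1
Position 2 (value -8): max_ending_here = -8, max_so_far = -1
Position 3 (value -10): max_ending_here = -10, max_so_far = -1
Position 4 (value 7): max_ending_here = 7, max_so_far = 7
Position 5 (value -8): max_ending_here = -1, max_so_far = 7
Position 6 (value 3): max_ending_here = 3, max_so_far = 7
Position 7 (value -5): max_ending_here = -2, max_so_far = 7

Maximum subarray: [7]
Maximum sum: 7

The maximum subarray is [7] with sum 7. This subarray runs from index 4 to index 4.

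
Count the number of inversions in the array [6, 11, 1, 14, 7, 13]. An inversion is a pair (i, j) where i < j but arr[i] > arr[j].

Finding inversions in [6, 11, 1, 14, 7, 13]:

(0, 2): arr[0]=6 > arr[2]=1
(1, 2): arr[1]=11 > arr[2]=1
(1, 4): arr[1]=11 > arr[4]=7
(3, 4): arr[3]=14 > arr[4]=7
(3, 5): arr[3]=14 > arr[5]=13

Total inversions: 5

The array has 5 inversion(s): (0,2), (1,2), (1,4), (3,4), (3,5). Each pair (i,j) satisfies i < j and arr[i] > arr[j].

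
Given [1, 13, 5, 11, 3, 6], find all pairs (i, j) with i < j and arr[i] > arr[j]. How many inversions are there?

Finding inversions in [1, 13, 5, 11, 3, 6]:

(1, 2): arr[1]=13 > arr[2]=5
(1, 3): arr[1]=13 > arr[3]=11
(1, 4): arr[1]=13 > arr[4]=3
(1, 5): arr[1]=13 > arr[5]=6
(2, 4): arr[2]=5 > arr[4]=3
(3, 4): arr[3]=11 > arr[4]=3
(3, 5): arr[3]=11 > arr[5]=6

Total inversions: 7

The array has 7 inversion(s): (1,2), (1,3), (1,4), (1,5), (2,4), (3,4), (3,5). Each pair (i,j) satisfies i < j and arr[i] > arr[j].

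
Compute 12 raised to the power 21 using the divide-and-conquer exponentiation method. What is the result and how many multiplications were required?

Computing 12^21 by squaring (build up from 12^1; each line after the first costs one multiplication):

12^1 = 12
12^2 = (12^1)^2 = 12^2 = 144
12^4 = (12^2)^2 = 144^2 = 20736
12^5 = 12 * 12^4 = 12 * 20736 = 248832
12^10 = (12^5)^2 = 248832^2 = 61917364224
12^20 = (12^10)^2 = 61917364224^2 = 3833759992447475122176
12^21 = 12 * 12^20 = 12 * 3833759992447475122176 = 46005119909369701466112

Result: 46005119909369701466112
Multiplications needed: 6 (6 lines after 12^1)

12^21 = 46005119909369701466112. Using exponentiation by squaring, this requires 6 multiplications. The key idea: if the exponent is even, square the half-power; if odd, multiply by the base once.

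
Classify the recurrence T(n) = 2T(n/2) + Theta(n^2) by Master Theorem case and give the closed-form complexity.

Master Theorem for T(n) = 2T(n/2) + O(n^2):

a = 2, b = 2, c = 2
log_b(a) = log_2(2) = 1.0000

Case 3: c = 2 > log_2(2) = 1.0000
T(n) = O(n^2) = O(n^2)

For T(n) = 2T(n/2) + O(n^2): log_2(2) = 1.0000. This is Case 3 of the Master Theorem (c > log_b(a), work dominated by root), giving O(n^2).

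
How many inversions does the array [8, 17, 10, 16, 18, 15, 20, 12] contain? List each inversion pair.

Finding inversions in [8, 17, 10, 16, 18, 15, 20, 12]:

(1, 2): arr[1]=17 > arr[2]=10
(1, 3): arr[1]=17 > arr[3]=16
(1, 5): arr[1]=17 > arr[5]=15
(1, 7): arr[1]=17 > arr[7]=12
(3, 5): arr[3]=16 > arr[5]=15
(3, 7): arr[3]=16 > arr[7]=12
(4, 5): arr[4]=18 > arr[5]=15
(4, 7): arr[4]=18 > arr[7]=12
(5, 7): arr[5]=15 > arr[7]=12
(6, 7): arr[6]=20 > arr[7]=12

Total inversions: 10

The array has 10 inversion(s): (1,2), (1,3), (1,5), (1,7), (3,5), (3,7), (4,5), (4,7), (5,7), (6,7). Each pair (i,j) satisfies i < j and arr[i] > arr[j].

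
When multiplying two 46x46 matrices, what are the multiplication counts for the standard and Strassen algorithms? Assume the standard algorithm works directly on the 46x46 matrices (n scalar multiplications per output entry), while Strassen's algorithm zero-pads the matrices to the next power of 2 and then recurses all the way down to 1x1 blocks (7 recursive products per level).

Matrix multiplication for 46x46 matrices:

Strassen's algorithm requires power-of-2 dimensions. Pad 46x46 to 64x64 (next power of 2).

Standard algorithm: 46^3 = 97336 multiplications
Strassen's algorithm: 7^(log2(64)) = 7^6 = 117649 multiplications
Difference: 97336 - 117649 = -20313 (Strassen uses MORE here due to padding overhead — for small or just-over-power-of-2 n, padding can outweigh the per-level savings)

Standard: 97336 multiplications (46^3). Strassen: 117649 multiplications (7^6, after padding to 64x64). Strassen reduces 8 recursive multiplications to 7 at each level.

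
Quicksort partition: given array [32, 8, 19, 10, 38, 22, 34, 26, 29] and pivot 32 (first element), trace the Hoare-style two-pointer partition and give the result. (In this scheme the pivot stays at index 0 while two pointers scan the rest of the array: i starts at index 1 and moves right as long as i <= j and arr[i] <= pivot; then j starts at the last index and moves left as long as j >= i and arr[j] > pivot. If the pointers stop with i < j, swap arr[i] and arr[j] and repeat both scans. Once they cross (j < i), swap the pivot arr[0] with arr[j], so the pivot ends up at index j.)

Hoare-style two-pointer partition with pivot = 32:

Initial array: [32, 8, 19, 10, 38, 22, 34, 26, 29]

Pointers start at i = 1, j = 8.
i stops at index 4 (arr[4]=38 > 32), j stops at index 8 (arr[8]=29 <= 32): swap arr[4] and arr[8], array becomes [32, 8, 19, 10, 29, 22, 34, 26, 38]
i stops at index 6 (arr[6]=34 > 32), j stops at index 7 (arr[7]=26 <= 32): swap arr[6] and arr[7], array becomes [32, 8, 19, 10, 29, 22, 26, 34, 38]
i ends at 7, j ends at 6: the pointers have crossed (j < i), so scanning stops.

Swap pivot arr[0] with arr[6] to place pivot at position 6: [26, 8, 19, 10, 29, 22, 32, 34, 38]
Pivot position: 6

After partitioning with pivot 32, the array becomes [26, 8, 19, 10, 29, 22, 32, 34, 38]. The pivot is placed at index 6. All elements to the left of the pivot are <= 32, and all elements to the right are > 32.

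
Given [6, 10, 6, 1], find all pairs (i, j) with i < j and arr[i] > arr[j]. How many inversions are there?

Finding inversions in [6, 10, 6, 1]:

(0, 3): arr[0]=6 > arr[3]=1
(1, 2): arr[1]=10 > arr[2]=6
(1, 3): arr[1]=10 > arr[3]=1
(2, 3): arr[2]=6 > arr[3]=1

Total inversions: 4

The array has 4 inversion(s): (0,3), (1,2), (1,3), (2,3). Each pair (i,j) satisfies i < j and arr[i] > arr[j].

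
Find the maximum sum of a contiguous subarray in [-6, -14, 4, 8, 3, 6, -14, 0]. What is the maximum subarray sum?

Using Kadane's algorithm on [-6, -14, 4, 8, 3, 6, -14, 0]:

Scanning through the array:
Position 1 (value -14): max_ending_here = -14, max_so_far = -6
Position 2 (value 4): max_ending_here = 4, max_so_far = 4
Position 3 (value 8): max_ending_here = 12, max_so_far = 12
Position 4 (value 3): max_ending_here = 15, max_so_far = 15
Position 5 (value 6): max_ending_here = 21, max_so_far = 21
Position 6 (value -14): max_ending_here = 7, max_so_far = 21
Position 7 (value 0): max_ending_here = 7, max_so_far = 21

Maximum subarray: [4, 8, 3, 6]
Maximum sum: 21

The maximum subarray is [4, 8, 3, 6] with sum 21. This subarray runs from index 2 to index 5.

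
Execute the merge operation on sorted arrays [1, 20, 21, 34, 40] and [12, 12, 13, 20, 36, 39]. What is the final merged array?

Merging process:

Compare 1 vs 12: take 1 from left. Merged: [1]
Compare 20 vs 12: take 12 from right. Merged: [1, 12]
Compare 20 vs 12: take 12 from right. Merged: [1, 12, 12]
Compare 20 vs 13: take 13 from right. Merged: [1, 12, 12, 13]
Compare 20 vs 20: take 20 from left. Merged: [1, 12, 12, 13, 20]
Compare 21 vs 20: take 20 from right. Merged: [1, 12, 12, 13, 20, 20]
Compare 21 vs 36: take 21 from left. Merged: [1, 12, 12, 13, 20, 20, 21]
Compare 34 vs 36: take 34 from left. Merged: [1, 12, 12, 13, 20, 20, 21, 34]
Compare 40 vs 36: take 36 from right. Merged: [1, 12, 12, 13, 20, 20, 21, 34, 36]
Compare 40 vs 39: take 39 from right. Merged: [1, 12, 12, 13, 20, 20, 21, 34, 36, 39]
Append remaining from left: [40]. Merged: [1, 12, 12, 13, 20, 20, 21, 34, 36, 39, 40]

Final merged array: [1, 12, 12, 13, 20, 20, 21, 34, 36, 39, 40]
Total comparisons: 10

The merged array is [1, 12, 12, 13, 20, 20, 21, 34, 36, 39, 40], requiring 10 comparisons. The merge step runs in O(n) time where n is the total number of elements.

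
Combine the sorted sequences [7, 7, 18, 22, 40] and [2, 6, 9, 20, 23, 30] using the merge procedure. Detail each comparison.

Merging process:

Compare 7 vs 2: take 2 from right. Merged: [2]
Compare 7 vs 6: take 6 from right. Merged: [2, 6]
Compare 7 vs 9: take 7 from left. Merged: [2, 6, 7]
Compare 7 vs 9: take 7 from left. Merged: [2, 6, 7, 7]
Compare 18 vs 9: take 9 from right. Merged: [2, 6, 7, 7, 9]
Compare 18 vs 20: take 18 from left. Merged: [2, 6, 7, 7, 9, 18]
Compare 22 vs 20: take 20 from right. Merged: [2, 6, 7, 7, 9, 18, 20]
Compare 22 vs 23: take 22 from left. Merged: [2, 6, 7, 7, 9, 18, 20, 22]
Compare 40 vs 23: take 23 from right. Merged: [2, 6, 7, 7, 9, 18, 20, 22, 23]
Compare 40 vs 30: take 30 from right. Merged: [2, 6, 7, 7, 9, 18, 20, 22, 23, 30]
Append remaining from left: [40]. Merged: [2, 6, 7, 7, 9, 18, 20, 22, 23, 30, 40]

Final merged array: [2, 6, 7, 7, 9, 18, 20, 22, 23, 30, 40]
Total comparisons: 10

The merged array is [2, 6, 7, 7, 9, 18, 20, 22, 23, 30, 40], requiring 10 comparisons. The merge step runs in O(n) time where n is the total number of elements.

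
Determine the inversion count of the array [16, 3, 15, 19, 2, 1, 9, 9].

Finding inversions in [16, 3, 15, 19, 2, 1, 9, 9]:

(0, 1): arr[0]=16 > arr[1]=3
(0, 2): arr[0]=16 > arr[2]=15
(0, 4): arr[0]=16 > arr[4]=2
(0, 5): arr[0]=16 > arr[5]=1
(0, 6): arr[0]=16 > arr[6]=9
(0, 7): arr[0]=16 > arr[7]=9
(1, 4): arr[1]=3 > arr[4]=2
(1, 5): arr[1]=3 > arr[5]=1
(2, 4): arr[2]=15 > arr[4]=2
(2, 5): arr[2]=15 > arr[5]=1
(2, 6): arr[2]=15 > arr[6]=9
(2, 7): arr[2]=15 > arr[7]=9
(3, 4): arr[3]=19 > arr[4]=2
(3, 5): arr[3]=19 > arr[5]=1
(3, 6): arr[3]=19 > arr[6]=9
(3, 7): arr[3]=19 > arr[7]=9
(4, 5): arr[4]=2 > arr[5]=1

Total inversions: 17

The array has 17 inversion(s): (0,1), (0,2), (0,4), (0,5), (0,6), (0,7), (1,4), (1,5), (2,4), (2,5), (2,6), (2,7), (3,4), (3,5), (3,6), (3,7), (4,5). Each pair (i,j) satisfies i < j and arr[i] > arr[j].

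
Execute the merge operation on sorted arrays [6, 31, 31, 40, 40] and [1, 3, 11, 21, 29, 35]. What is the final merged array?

Merging process:

Compare 6 vs 1: take 1 from right. Merged: [1]
Compare 6 vs 3: take 3 from right. Merged: [1, 3]
Compare 6 vs 11: take 6 from left. Merged: [1, 3, 6]
Compare 31 vs 11: take 11 from right. Merged: [1, 3, 6, 11]
Compare 31 vs 21: take 21 from right. Merged: [1, 3, 6, 11, 21]
Compare 31 vs 29: take 29 from right. Merged: [1, 3, 6, 11, 21, 29]
Compare 31 vs 35: take 31 from left. Merged: [1, 3, 6, 11, 21, 29, 31]
Compare 31 vs 35: take 31 from left. Merged: [1, 3, 6, 11, 21, 29, 31, 31]
Compare 40 vs 35: take 35 from right. Merged: [1, 3, 6, 11, 21, 29, 31, 31, 35]
Append remaining from left: [40, 40]. Merged: [1, 3, 6, 11, 21, 29, 31, 31, 35, 40, 40]

Final merged array: [1, 3, 6, 11, 21, 29, 31, 31, 35, 40, 40]
Total comparisons: 9

The merged array is [1, 3, 6, 11, 21, 29, 31, 31, 35, 40, 40], requiring 9 comparisons. The merge step runs in O(n) time where n is the total number of elements.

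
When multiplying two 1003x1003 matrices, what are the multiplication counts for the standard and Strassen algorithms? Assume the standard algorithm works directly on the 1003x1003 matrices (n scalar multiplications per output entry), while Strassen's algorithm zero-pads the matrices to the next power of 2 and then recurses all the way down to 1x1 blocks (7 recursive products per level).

Matrix multiplication for 1003x1003 matrices:

Strassen's algorithm requires power-of-2 dimensions. Pad 1003x1003 to 1024x1024 (next power of 2).

Standard algorithm: 1003^3 = 1009027027 multiplications
Strassen's algorithm: 7^(log2(1024)) = 7^10 = 282475249 multiplications
Savings: 1009027027 - 282475249 = 726551778 multiplications

Standard: 1009027027 multiplications (1003^3). Strassen: 282475249 multiplications (7^10, after padding to 1024x1024). Strassen reduces 8 recursive multiplications to 7 at each level.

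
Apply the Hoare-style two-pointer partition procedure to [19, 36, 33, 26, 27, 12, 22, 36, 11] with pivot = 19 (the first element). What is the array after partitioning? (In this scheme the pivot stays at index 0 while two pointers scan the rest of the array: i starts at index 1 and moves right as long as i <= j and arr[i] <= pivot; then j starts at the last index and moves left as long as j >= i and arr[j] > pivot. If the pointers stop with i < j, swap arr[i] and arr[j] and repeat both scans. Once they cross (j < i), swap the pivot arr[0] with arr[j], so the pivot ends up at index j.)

Hoare-style two-pointer partition with pivot = 19:

Initial array: [19, 36, 33, 26, 27, 12, 22, 36, 11]

Pointers start at i = 1, j = 8.
i stops at index 1 (arr[1]=36 > 19), j stops at index 8 (arr[8]=11 <= 19): swap arr[1] and arr[8], array becomes [19, 11, 33, 26, 27, 12, 22, 36, 36]
i stops at index 2 (arr[2]=33 > 19), j stops at index 5 (arr[5]=12 <= 19): swap arr[2] and arr[5], array becomes [19, 11, 12, 26, 27, 33, 22, 36, 36]
i ends at 3, j ends at 2: the pointers have crossed (j < i), so scanning stops.

Swap pivot arr[0] with arr[2] to place pivot at position 2: [12, 11, 19, 26, 27, 33, 22, 36, 36]
Pivot position: 2

After partitioning with pivot 19, the array becomes [12, 11, 19, 26, 27, 33, 22, 36, 36]. The pivot is placed at index 2. All elements to the left of the pivot are <= 19, and all elements to the right are > 19.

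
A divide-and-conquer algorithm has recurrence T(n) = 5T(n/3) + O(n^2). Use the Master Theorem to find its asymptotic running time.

Master Theorem for T(n) = 5T(n/3) + O(n^2):

a = 5, b = 3, c = 2
log_b(a) = log_3(5) = 1.4650

Case 3: c = 2 > log_3(5) = 1.4650
T(n) = O(n^2) = O(n^2)

For T(n) = 5T(n/3) + O(n^2): log_3(5) = 1.4650. This is Case 3 of the Master Theorem (c > log_b(a), work dominated by root), giving O(n^2).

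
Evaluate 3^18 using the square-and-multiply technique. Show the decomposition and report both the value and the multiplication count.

Computing 3^18 by squaring (build up from 3^1; each line after the first costs one multiplication):

3^1 = 3
3^2 = (3^1)^2 = 3^2 = 9
3^4 = (3^2)^2 = 9^2 = 81
3^8 = (3^4)^2 = 81^2 = 6561
3^9 = 3 * 3^8 = 3 * 6561 = 19683
3^18 = (3^9)^2 = 19683^2 = 387420489

Result: 387420489
Multiplications needed: 5 (5 lines after 3^1)

3^18 = 387420489. Using exponentiation by squaring, this requires 5 multiplications. The key idea: if the exponent is even, square the half-power; if odd, multiply by the base once.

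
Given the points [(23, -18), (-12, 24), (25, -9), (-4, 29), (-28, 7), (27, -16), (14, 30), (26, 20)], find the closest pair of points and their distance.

Computing all pairwise distances among 8 points:

d((23, -18), (-12, 24)) = 54.6717
d((23, -18), (25, -9)) = 9.2195
d((23, -18), (-4, 29)) = 54.2033
d((23, -18), (-28, 7)) = 56.7979
d((23, -18), (27, -16)) = 4.4721 <-- minimum
d((23, -18), (14, 30)) = 48.8365
d((23, -18), (26, 20)) = 38.1182
d((-12, 24), (25, -9)) = 49.5782
d((-12, 24), (-4, 29)) = 9.434
d((-12, 24), (-28, 7)) = 23.3452
d((-12, 24), (27, -16)) = 55.8659
d((-12, 24), (14, 30)) = 26.6833
d((-12, 24), (26, 20)) = 38.2099
d((25, -9), (-4, 29)) = 47.8017
d((25, -9), (-28, 7)) = 55.3624
d((25, -9), (27, -16)) = 7.2801
d((25, -9), (14, 30)) = 40.5216
d((25, -9), (26, 20)) = 29.0172
d((-4, 29), (-28, 7)) = 32.5576
d((-4, 29), (27, -16)) = 54.6443
d((-4, 29), (14, 30)) = 18.0278
d((-4, 29), (26, 20)) = 31.3209
d((-28, 7), (27, -16)) = 59.6154
d((-28, 7), (14, 30)) = 47.8853
d((-28, 7), (26, 20)) = 55.5428
d((27, -16), (14, 30)) = 47.8017
d((27, -16), (26, 20)) = 36.0139
d((14, 30), (26, 20)) = 15.6205

Closest pair: (23, -18) and (27, -16) with distance 4.4721

The closest pair is (23, -18) and (27, -16) with Euclidean distance 4.4721. For 8 points, brute-force pairwise comparison is shown above. For large n, the divide-and-conquer algorithm (sort by x, recurse on halves, check the dividing strip) achieves O(n log n).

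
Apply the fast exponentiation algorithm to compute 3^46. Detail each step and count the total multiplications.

Computing 3^46 by squaring (build up from 3^1; each line after the first costs one multiplication):

3^1 = 3
3^2 = (3^1)^2 = 3^2 = 9
3^4 = (3^2)^2 = 9^2 = 81
3^5 = 3 * 3^4 = 3 * 81 = 243
3^10 = (3^5)^2 = 243^2 = 59049
3^11 = 3 * 3^10 = 3 * 59049 = 177147
3^22 = (3^11)^2 = 177147^2 = 31381059609
3^23 = 3 * 3^22 = 3 * 31381059609 = 94143178827
3^46 = (3^23)^2 = 94143178827^2 = 8862938119652501095929

Result: 8862938119652501095929
Multiplications needed: 8 (8 lines after 3^1)

3^46 = 8862938119652501095929. Using exponentiation by squaring, this requires 8 multiplications. The key idea: if the exponent is even, square the half-power; if odd, multiply by the base once.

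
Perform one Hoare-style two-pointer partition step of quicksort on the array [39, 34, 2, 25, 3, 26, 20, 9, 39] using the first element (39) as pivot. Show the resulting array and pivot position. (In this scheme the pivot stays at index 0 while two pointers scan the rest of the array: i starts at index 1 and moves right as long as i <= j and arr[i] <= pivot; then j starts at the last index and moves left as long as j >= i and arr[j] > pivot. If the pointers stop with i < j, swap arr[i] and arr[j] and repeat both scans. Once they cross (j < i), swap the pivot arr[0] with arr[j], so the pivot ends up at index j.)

Hoare-style two-pointer partition with pivot = 39:

Initial array: [39, 34, 2, 25, 3, 26, 20, 9, 39]

Pointers start at i = 1, j = 8.
i ends at 9, j ends at 8: the pointers have crossed (j < i), so scanning stops.

Swap pivot arr[0] with arr[8] to place pivot at position 8: [39, 34, 2, 25, 3, 26, 20, 9, 39]
Pivot position: 8

After partitioning with pivot 39, the array becomes [39, 34, 2, 25, 3, 26, 20, 9, 39]. The pivot is placed at index 8. All elements to the left of the pivot are <= 39, and all elements to the right are > 39.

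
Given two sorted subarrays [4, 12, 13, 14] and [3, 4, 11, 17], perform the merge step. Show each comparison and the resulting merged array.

Merging process:

Compare 4 vs 3: take 3 from right. Merged: [3]
Compare 4 vs 4: take 4 from left. Merged: [3, 4]
Compare 12 vs 4: take 4 from right. Merged: [3, 4, 4]
Compare 12 vs 11: take 11 from right. Merged: [3, 4, 4, 11]
Compare 12 vs 17: take 12 from left. Merged: [3, 4, 4, 11, 12]
Compare 13 vs 17: take 13 from left. Merged: [3, 4, 4, 11, 12, 13]
Compare 14 vs 17: take 14 from left. Merged: [3, 4, 4, 11, 12, 13, 14]
Append remaining from right: [17]. Merged: [3, 4, 4, 11, 12, 13, 14, 17]

Final merged array: [3, 4, 4, 11, 12, 13, 14, 17]
Total comparisons: 7

The merged array is [3, 4, 4, 11, 12, 13, 14, 17], requiring 7 comparisons. The merge step runs in O(n) time where n is the total number of elements.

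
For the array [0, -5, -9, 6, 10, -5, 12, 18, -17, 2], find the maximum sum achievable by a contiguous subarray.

Using Kadane's algorithm on [0, -5, -9, 6, 10, -5, 12, 18, -17, 2]:

Scanning through the array:
Position 1 (value -5): max_ending_here = -5, max_so_far = 0
Position 2 (value -9): max_ending_here = -9, max_so_far = 0
Position 3 (value 6): max_ending_here = 6, max_so_far = 6
Position 4 (value 10): max_ending_here = 16, max_so_far = 16
Position 5 (value -5): max_ending_here = 11, max_so_far = 16
Position 6 (value 12): max_ending_here = 23, max_so_far = 23
Position 7 (value 18): max_ending_here = 41, max_so_far = 41
Position 8 (value -17): max_ending_here = 24, max_so_far = 41
Position 9 (value 2): max_ending_here = 26, max_so_far = 41

Maximum subarray: [6, 10, -5, 12, 18]
Maximum sum: 41

The maximum subarray is [6, 10, -5, 12, 18] with sum 41. This subarray runs from index 3 to index 7.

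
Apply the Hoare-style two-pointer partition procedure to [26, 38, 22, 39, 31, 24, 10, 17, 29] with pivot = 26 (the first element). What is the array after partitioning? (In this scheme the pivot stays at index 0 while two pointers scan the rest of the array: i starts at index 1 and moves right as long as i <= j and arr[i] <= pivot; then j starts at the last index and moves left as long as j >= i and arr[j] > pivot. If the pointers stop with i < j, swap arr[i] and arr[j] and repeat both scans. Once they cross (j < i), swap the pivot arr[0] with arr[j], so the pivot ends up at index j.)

Hoare-style two-pointer partition with pivot = 26:

Initial array: [26, 38, 22, 39, 31, 24, 10, 17, 29]

Pointers start at i = 1, j = 8.
i stops at index 1 (arr[1]=38 > 26), j stops at index 7 (arr[7]=17 <= 26): swap arr[1] and arr[7], array becomes [26, 17, 22, 39, 31, 24, 10, 38, 29]
i stops at index 3 (arr[3]=39 > 26), j stops at index 6 (arr[6]=10 <= 26): swap arr[3] and arr[6], array becomes [26, 17, 22, 10, 31, 24, 39, 38, 29]
i stops at index 4 (arr[4]=31 > 26), j stops at index 5 (arr[5]=24 <= 26): swap arr[4] and arr[5], array becomes [26, 17, 22, 10, 24, 31, 39, 38, 29]
i ends at 5, j ends at 4: the pointers have crossed (j < i), so scanning stops.

Swap pivot arr[0] with arr[4] to place pivot at position 4: [24, 17, 22, 10, 26, 31, 39, 38, 29]
Pivot position: 4

After partitioning with pivot 26, the array becomes [24, 17, 22, 10, 26, 31, 39, 38, 29]. The pivot is placed at index 4. All elements to the left of the pivot are <= 26, and all elements to the right are > 26.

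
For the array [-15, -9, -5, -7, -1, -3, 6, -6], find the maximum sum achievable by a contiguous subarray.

Using Kadane's algorithm on [-15, -9, -5, -7, -1, -3, 6, -6]:

Scanning through the array:
Position 1 (value -9): max_ending_here = -9, max_so_far = -9
Position 2 (value -5): max_ending_here = -5, max_so_far = -5
Position 3 (value -7): max_ending_here = -7, max_so_far = -5
Position 4 (value -1): max_ending_here = -1, max_so_far = -1
Position 5 (value -3): max_ending_here = -3, max_so_far = -1
Position 6 (value 6): max_ending_here = 6, max_so_far = 6
Position 7 (value -6): max_ending_here = 0, max_so_far = 6

Maximum subarray: [6]
Maximum sum: 6

The maximum subarray is [6] with sum 6. This subarray runs from index 6 to index 6.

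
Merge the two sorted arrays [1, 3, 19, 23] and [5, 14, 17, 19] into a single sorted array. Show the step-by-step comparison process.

Merging process:

Compare 1 vs 5: take 1 from left. Merged: [1]
Compare 3 vs 5: take 3 from left. Merged: [1, 3]
Compare 19 vs 5: take 5 from right. Merged: [1, 3, 5]
Compare 19 vs 14: take 14 from right. Merged: [1, 3, 5, 14]
Compare 19 vs 17: take 17 from right. Merged: [1, 3, 5, 14, 17]
Compare 19 vs 19: take 19 from left. Merged: [1, 3, 5, 14, 17, 19]
Compare 23 vs 19: take 19 from right. Merged: [1, 3, 5, 14, 17, 19, 19]
Append remaining from left: [23]. Merged: [1, 3, 5, 14, 17, 19, 19, 23]

Final merged array: [1, 3, 5, 14, 17, 19, 19, 23]
Total comparisons: 7

The merged array is [1, 3, 5, 14, 17, 19, 19, 23], requiring 7 comparisons. The merge step runs in O(n) time where n is the total number of elements.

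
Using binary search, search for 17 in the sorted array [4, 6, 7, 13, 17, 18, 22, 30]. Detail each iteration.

Binary search for 17 in [4, 6, 7, 13, 17, 18, 22, 30]:

lo=0, hi=7, mid=3, arr[mid]=13 -> 13 < 17, search right half
lo=4, hi=7, mid=5, arr[mid]=18 -> 18 > 17, search left half
lo=4, hi=4, mid=4, arr[mid]=17 -> Found target at index 4!

Binary search finds 17 at index 4 after 3 comparisons. The search repeatedly halves the search space by comparing with the middle element.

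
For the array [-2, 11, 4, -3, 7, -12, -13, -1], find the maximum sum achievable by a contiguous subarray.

Using Kadane's algorithm on [-2, 11, 4, -3, 7, -12, -13, -1]:

Scanning through the array:
Position 1 (value 11): max_ending_here = 11, max_so_far = 11
Position 2 (value 4): max_ending_here = 15, max_so_far = 15
Position 3 (value -3): max_ending_here = 12, max_so_far = 15
Position 4 (value 7): max_ending_here = 19, max_so_far = 19
Position 5 (value -12): max_ending_here = 7, max_so_far = 19
Position 6 (value -13): max_ending_here = -6, max_so_far = 19
Position 7 (value -1): max_ending_here = -1, max_so_far = 19

Maximum subarray: [11, 4, -3, 7]
Maximum sum: 19

The maximum subarray is [11, 4, -3, 7] with sum 19. This subarray runs from index 1 to index 4.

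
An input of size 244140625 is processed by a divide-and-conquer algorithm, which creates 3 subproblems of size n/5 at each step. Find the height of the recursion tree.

For divide and conquer with division factor 5:

Problem sizes at each level:
Level 0: 244140625
Level 1: 48828125
Level 2: 9765625
Level 3: 1953125
Level 4: 390625
Level 5: 78125
Level 6: 15625
Level 7: 3125
Level 8: 625
Level 9: 125
Level 10: 25
Level 11: 5
Level 12: 1

The root is level 0 and the size-1 base case is level 12 (the tree spans levels 0 through 12, i.e. 13 levels counting the root), so the depth is the number of divisions: log_5(244140625) = 12

The recursion tree depth is log_5(244140625) = 12. At each level, the problem size is divided by 5, so it takes 12 divisions to reduce to a base case of size 1. The algorithm makes 3 recursive calls at each level.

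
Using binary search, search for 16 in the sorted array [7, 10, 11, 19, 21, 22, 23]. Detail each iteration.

Binary search for 16 in [7, 10, 11, 19, 21, 22, 23]:

lo=0, hi=6, mid=3, arr[mid]=19 -> 19 > 16, search left half
lo=0, hi=2, mid=1, arr[mid]=10 -> 10 < 16, search right half
lo=2, hi=2, mid=2, arr[mid]=11 -> 11 < 16, search right half
lo=3 > hi=2, target 16 not found

Binary search determines that 16 is not in the array after 3 comparisons. The search space was exhausted without finding the target.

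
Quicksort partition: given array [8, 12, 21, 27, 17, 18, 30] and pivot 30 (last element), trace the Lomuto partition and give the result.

Lomuto partition with pivot = 30:

Initial array: [8, 12, 21, 27, 17, 18, 30]

arr[0]=8 <= 30: swap with position 0, array becomes [8, 12, 21, 27, 17, 18, 30]
arr[1]=12 <= 30: swap with position 1, array becomes [8, 12, 21, 27, 17, 18, 30]
arr[2]=21 <= 30: swap with position 2, array becomes [8, 12, 21, 27, 17, 18, 30]
arr[3]=27 <= 30: swap with position 3, array becomes [8, 12, 21, 27, 17, 18, 30]
arr[4]=17 <= 30: swap with position 4, array becomes [8, 12, 21, 27, 17, 18, 30]
arr[5]=18 <= 30: swap with position 5, array becomes [8, 12, 21, 27, 17, 18, 30]

Place pivot at position 6: [8, 12, 21, 27, 17, 18, 30]
Pivot position: 6

After partitioning with pivot 30, the array becomes [8, 12, 21, 27, 17, 18, 30]. The pivot is placed at index 6. All elements to the left of the pivot are <= 30, and all elements to the right are > 30.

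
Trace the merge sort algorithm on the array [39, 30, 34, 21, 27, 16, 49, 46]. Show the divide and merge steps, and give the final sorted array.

Merge sort trace:

Split: [39, 30, 34, 21, 27, 16, 49, 46] -> [39, 30, 34, 21] and [27, 16, 49, 46]
  Split: [39, 30, 34, 21] -> [39, 30] and [34, 21]
    Split: [39, 30] -> [39] and [30]
    Merge: [39] + [30] -> [30, 39]
    Split: [34, 21] -> [34] and [21]
    Merge: [34] + [21] -> [21, 34]
  Merge: [30, 39] + [21, 34] -> [21, 30, 34, 39]
  Split: [27, 16, 49, 46] -> [27, 16] and [49, 46]
    Split: [27, 16] -> [27] and [16]
    Merge: [27] + [16] -> [16, 27]
    Split: [49, 46] -> [49] and [46]
    Merge: [49] + [46] -> [46, 49]
  Merge: [16, 27] + [46, 49] -> [16, 27, 46, 49]
Merge: [21, 30, 34, 39] + [16, 27, 46, 49] -> [16, 21, 27, 30, 34, 39, 46, 49]

Final sorted array: [16, 21, 27, 30, 34, 39, 46, 49]

The merge sort proceeds by recursively splitting the array and merging sorted halves.
After all merges, the sorted array is [16, 21, 27, 30, 34, 39, 46, 49].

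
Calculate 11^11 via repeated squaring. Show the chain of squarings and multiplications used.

Computing 11^11 by squaring (build up from 11^1; each line after the first costs one multiplication):

11^1 = 11
11^2 = (11^1)^2 = 11^2 = 121
11^4 = (11^2)^2 = 121^2 = 14641
11^5 = 11 * 11^4 = 11 * 14641 = 161051
11^10 = (11^5)^2 = 161051^2 = 25937424601
11^11 = 11 * 11^10 = 11 * 25937424601 = 285311670611

Result: 285311670611
Multiplications needed: 5 (5 lines after 11^1)

11^11 = 285311670611. Using exponentiation by squaring, this requires 5 multiplications. The key idea: if the exponent is even, square the half-power; if odd, multiply by the base once.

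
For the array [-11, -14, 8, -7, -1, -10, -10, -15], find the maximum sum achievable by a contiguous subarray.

Using Kadane's algorithm on [-11, -14, 8, -7, -1, -10, -10, -15]:

Scanning through the array:
Position 1 (value -14): max_ending_here = -14, max_so_far = -11
Position 2 (value 8): max_ending_here = 8, max_so_far = 8
Position 3 (value -7): max_ending_here = 1, max_so_far = 8
Position 4 (value -1): max_ending_here = 0, max_so_far = 8
Position 5 (value -10): max_ending_here = -10, max_so_far = 8
Position 6 (value -10): max_ending_here = -10, max_so_far = 8
Position 7 (value -15): max_ending_here = -15, max_so_far = 8

Maximum subarray: [8]
Maximum sum: 8

The maximum subarray is [8] with sum 8. This subarray runs from index 2 to index 2.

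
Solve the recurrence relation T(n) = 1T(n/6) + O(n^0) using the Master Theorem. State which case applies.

Master Theorem for T(n) = 1T(n/6) + O(n^0):

a = 1, b = 6, c = 0
log_b(a) = log_6(1) = 0.0000

Case 2: c = 0 = log_6(1) = 0.0000
T(n) = O(n^0 log n) = O(log n)

For T(n) = 1T(n/6) + O(n^0): log_6(1) = 0.0000. This is Case 2 of the Master Theorem (c = log_b(a), equal work at all levels), giving O(log n).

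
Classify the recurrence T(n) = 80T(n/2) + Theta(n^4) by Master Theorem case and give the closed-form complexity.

Master Theorem for T(n) = 80T(n/2) + O(n^4):

a = 80, b = 2, c = 4
log_b(a) = log_2(80) = 6.3219

Case 1: c = 4 < log_2(80) = 6.3219
T(n) = O(n^(log_2 80))

For T(n) = 80T(n/2) + O(n^4): log_2(80) = 6.3219. This is Case 1 of the Master Theorem (c < log_b(a), work dominated by leaves), giving O(n^(log_2 80)).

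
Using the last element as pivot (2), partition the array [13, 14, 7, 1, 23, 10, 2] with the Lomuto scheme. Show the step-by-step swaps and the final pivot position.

Lomuto partition with pivot = 2:

Initial array: [13, 14, 7, 1, 23, 10, 2]

arr[0]=13 > 2: no swap
arr[1]=14 > 2: no swap
arr[2]=7 > 2: no swap
arr[3]=1 <= 2: swap with position 0, array becomes [1, 14, 7, 13, 23, 10, 2]
arr[4]=23 > 2: no swap
arr[5]=10 > 2: no swap

Place pivot at position 1: [1, 2, 7, 13, 23, 10, 14]
Pivot position: 1

After partitioning with pivot 2, the array becomes [1, 2, 7, 13, 23, 10, 14]. The pivot is placed at index 1. All elements to the left of the pivot are <= 2, and all elements to the right are > 2.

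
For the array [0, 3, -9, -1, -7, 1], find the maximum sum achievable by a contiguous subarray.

Using Kadane's algorithm on [0, 3, -9, -1, -7, 1]:

Scanning through the array:
Position 1 (value 3): max_ending_here = 3, max_so_far = 3
Position 2 (value -9): max_ending_here = -6, max_so_far = 3
Position 3 (value -1): max_ending_here = -1, max_so_far = 3
Position 4 (value -7): max_ending_here = -7, max_so_far = 3
Position 5 (value 1): max_ending_here = 1, max_so_far = 3

Maximum subarray: [0, 3]
Maximum sum: 3

The maximum subarray is [0, 3] with sum 3. This subarray runs from index 0 to index 1.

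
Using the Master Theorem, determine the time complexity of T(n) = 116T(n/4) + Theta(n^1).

Master Theorem for T(n) = 116T(n/4) + O(n^1):

a = 116, b = 4, c = 1
log_b(a) = log_4(116) = 3.4290

Case 1: c = 1 < log_4(116) = 3.4290
T(n) = O(n^(log_4 116))

For T(n) = 116T(n/4) + O(n^1): log_4(116) = 3.4290. This is Case 1 of the Master Theorem (c < log_b(a), work dominated by leaves), giving O(n^(log_4 116)).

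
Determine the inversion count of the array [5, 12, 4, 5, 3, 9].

Finding inversions in [5, 12, 4, 5, 3, 9]:

(0, 2): arr[0]=5 > arr[2]=4
(0, 4): arr[0]=5 > arr[4]=3
(1, 2): arr[1]=12 > arr[2]=4
(1, 3): arr[1]=12 > arr[3]=5
(1, 4): arr[1]=12 > arr[4]=3
(1, 5): arr[1]=12 > arr[5]=9
(2, 4): arr[2]=4 > arr[4]=3
(3, 4): arr[3]=5 > arr[4]=3

Total inversions: 8

The array has 8 inversion(s): (0,2), (0,4), (1,2), (1,3), (1,4), (1,5), (2,4), (3,4). Each pair (i,j) satisfies i < j and arr[i] > arr[j].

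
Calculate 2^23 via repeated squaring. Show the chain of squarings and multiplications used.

Computing 2^23 by squaring (build up from 2^1; each line after the first costs one multiplication):

2^1 = 2
2^2 = (2^1)^2 = 2^2 = 4
2^4 = (2^2)^2 = 4^2 = 16
2^5 = 2 * 2^4 = 2 * 16 = 32
2^10 = (2^5)^2 = 32^2 = 1024
2^11 = 2 * 2^10 = 2 * 1024 = 2048
2^22 = (2^11)^2 = 2048^2 = 4194304
2^23 = 2 * 2^22 = 2 * 4194304 = 8388608

Result: 8388608
Multiplications needed: 7 (7 lines after 2^1)

2^23 = 8388608. Using exponentiation by squaring, this requires 7 multiplications. The key idea: if the exponent is even, square the half-power; if odd, multiply by the base once.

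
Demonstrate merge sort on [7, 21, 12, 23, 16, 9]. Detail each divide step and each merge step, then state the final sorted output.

Merge sort trace:

Split: [7, 21, 12, 23, 16, 9] -> [7, 21, 12] and [23, 16, 9]
  Split: [7, 21, 12] -> [7] and [21, 12]
    Split: [21, 12] -> [21] and [12]
    Merge: [21] + [12] -> [12, 21]
  Merge: [7] + [12, 21] -> [7, 12, 21]
  Split: [23, 16, 9] -> [23] and [16, 9]
    Split: [16, 9] -> [16] and [9]
    Merge: [16] + [9] -> [9, 16]
  Merge: [23] + [9, 16] -> [9, 16, 23]
Merge: [7, 12, 21] + [9, 16, 23] -> [7, 9, 12, 16, 21, 23]

Final sorted array: [7, 9, 12, 16, 21, 23]

The merge sort proceeds by recursively splitting the array and merging sorted halves.
After all merges, the sorted array is [7, 9, 12, 16, 21, 23].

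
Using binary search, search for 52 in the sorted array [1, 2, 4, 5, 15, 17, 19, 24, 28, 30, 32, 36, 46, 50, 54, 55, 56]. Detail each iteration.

Binary search for 52 in [1, 2, 4, 5, 15, 17, 19, 24, 28, 30, 32, 36, 46, 50, 54, 55, 56]:

lo=0, hi=16, mid=8, arr[mid]=28 -> 28 < 52, search right half
lo=9, hi=16, mid=12, arr[mid]=46 -> 46 < 52, search right half
lo=13, hi=16, mid=14, arr[mid]=54 -> 54 > 52, search left half
lo=13, hi=13, mid=13, arr[mid]=50 -> 50 < 52, search right half
lo=14 > hi=13, target 52 not found

Binary search determines that 52 is not in the array after 4 comparisons. The search space was exhausted without finding the target.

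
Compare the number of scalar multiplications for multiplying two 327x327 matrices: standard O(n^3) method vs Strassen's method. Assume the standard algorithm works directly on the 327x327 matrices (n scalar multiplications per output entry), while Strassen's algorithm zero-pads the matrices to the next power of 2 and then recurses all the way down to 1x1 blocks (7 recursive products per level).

Matrix multiplication for 327x327 matrices:

Strassen's algorithm requires power-of-2 dimensions. Pad 327x327 to 512x512 (next power of 2).

Standard algorithm: 327^3 = 34965783 multiplications
Strassen's algorithm: 7^(log2(512)) = 7^9 = 40353607 multiplications
Difference: 34965783 - 40353607 = -5387824 (Strassen uses MORE here due to padding overhead — for small or just-over-power-of-2 n, padding can outweigh the per-level savings)

Standard: 34965783 multiplications (327^3). Strassen: 40353607 multiplications (7^9, after padding to 512x512). Strassen reduces 8 recursive multiplications to 7 at each level.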